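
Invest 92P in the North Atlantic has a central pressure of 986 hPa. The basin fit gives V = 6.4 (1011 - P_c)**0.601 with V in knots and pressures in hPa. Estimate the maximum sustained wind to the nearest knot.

44 kt

ΔP = 1011 − 986 = 25 hPa.
25^0.601 ≈ 6.921.
V ≈ 6.4 × 6.921 ≈ 44.3 kt.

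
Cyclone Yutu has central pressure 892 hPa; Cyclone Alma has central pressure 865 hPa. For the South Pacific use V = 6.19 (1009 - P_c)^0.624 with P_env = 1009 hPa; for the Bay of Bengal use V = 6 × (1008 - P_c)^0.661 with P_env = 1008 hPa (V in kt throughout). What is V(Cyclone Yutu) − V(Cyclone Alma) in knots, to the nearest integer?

Cyclone Yutu: ΔP = 117; V ≈ 6.19 × 117^0.624 ≈ 120.85 kt.
Cyclone Alma: ΔP = 143; V ≈ 6 × 143^0.661 ≈ 159.52 kt.
Difference ≈ 120.85 − 159.52 = -38.67 → -39 kt.

-39 kt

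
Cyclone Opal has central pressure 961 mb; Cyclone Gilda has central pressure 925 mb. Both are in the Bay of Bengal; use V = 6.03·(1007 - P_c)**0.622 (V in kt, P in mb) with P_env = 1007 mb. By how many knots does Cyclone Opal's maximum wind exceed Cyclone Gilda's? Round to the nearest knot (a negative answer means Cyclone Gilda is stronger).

Cyclone Opal: ΔP = 46; V ≈ 6.03 × 46^0.622 ≈ 65.25 kt.
Cyclone Gilda: ΔP = 82; V ≈ 6.03 × 82^0.622 ≈ 93.48 kt.
Difference ≈ 65.25 − 93.48 = -28.23 → -28 kt.

-28 kt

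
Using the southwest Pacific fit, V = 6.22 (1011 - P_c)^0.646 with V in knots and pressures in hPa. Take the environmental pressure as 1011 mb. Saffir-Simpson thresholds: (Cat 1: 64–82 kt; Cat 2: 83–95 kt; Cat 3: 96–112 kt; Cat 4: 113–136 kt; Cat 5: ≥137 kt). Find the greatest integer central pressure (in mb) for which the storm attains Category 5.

891 mb

Category 5 begins at V = 137 kt.
Required ΔP = (137/6.22)^(1/0.646) = 22.026^1.548 ≈ 119.91 mb.
P_c ≤ 1011 − 119.91 = 891.09, so the highest integer P_c is 891 mb.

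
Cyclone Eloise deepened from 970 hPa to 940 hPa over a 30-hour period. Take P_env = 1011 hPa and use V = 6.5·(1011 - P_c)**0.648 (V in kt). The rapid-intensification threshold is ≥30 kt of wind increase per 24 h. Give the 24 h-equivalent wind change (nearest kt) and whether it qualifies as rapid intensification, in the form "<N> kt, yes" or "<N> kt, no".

V₁: ΔP = 41, V ≈ 6.5 × 41^0.648 ≈ 72.11 kt.
V₂: ΔP = 71, V ≈ 6.5 × 71^0.648 ≈ 102.93 kt.
ΔV over 30 h = 30.82 kt → 24 h equivalent = 30.82 × 24/30 ≈ 24.66 kt.
25 kt < 30 kt ⇒ not rapid intensification.

25 kt, no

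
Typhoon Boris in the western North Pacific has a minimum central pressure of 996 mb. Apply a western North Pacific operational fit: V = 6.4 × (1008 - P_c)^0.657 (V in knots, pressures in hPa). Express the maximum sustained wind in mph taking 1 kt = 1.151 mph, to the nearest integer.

38 mph

ΔP = 1008 − 996 = 12 mb.
V ≈ 6.4 × 12^0.657 = 6.4 × 5.117 ≈ 32.749 kt.
32.749 × 1.151 ≈ 37.69 mph → 38 mph.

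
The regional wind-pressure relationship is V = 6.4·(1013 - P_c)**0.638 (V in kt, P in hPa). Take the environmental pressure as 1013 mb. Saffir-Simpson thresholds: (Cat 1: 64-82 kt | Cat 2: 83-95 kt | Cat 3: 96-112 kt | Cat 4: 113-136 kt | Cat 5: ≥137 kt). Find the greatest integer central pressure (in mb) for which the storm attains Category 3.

943 mb

Category 3 begins at V = 96 kt.
Required ΔP = (96/6.4)^(1/0.638) = 15.000^1.567 ≈ 69.73 mb.
P_c ≤ 1013 − 69.73 = 943.27, so the highest integer P_c is 943 mb.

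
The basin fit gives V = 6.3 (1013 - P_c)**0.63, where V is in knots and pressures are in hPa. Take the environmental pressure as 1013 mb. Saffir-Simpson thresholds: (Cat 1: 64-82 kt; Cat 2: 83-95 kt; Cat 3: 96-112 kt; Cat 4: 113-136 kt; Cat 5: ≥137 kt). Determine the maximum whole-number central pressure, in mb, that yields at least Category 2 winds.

Category 2 begins at V = 83 kt.
Required ΔP = (83/6.3)^(1/0.63) = 13.175^1.587 ≈ 59.89 mb.
P_c ≤ 1013 − 59.89 = 953.11, so the highest integer P_c is 953 mb.

953 mb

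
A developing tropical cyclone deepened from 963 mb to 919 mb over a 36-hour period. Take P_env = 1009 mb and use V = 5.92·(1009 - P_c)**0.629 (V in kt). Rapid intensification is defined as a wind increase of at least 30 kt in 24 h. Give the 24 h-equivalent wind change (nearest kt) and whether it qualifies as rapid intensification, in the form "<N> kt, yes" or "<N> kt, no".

V₁: ΔP = 46, V ≈ 5.92 × 46^0.629 ≈ 65.80 kt.
V₂: ΔP = 90, V ≈ 5.92 × 90^0.629 ≈ 100.36 kt.
ΔV over 36 h = 34.56 kt → 24 h equivalent = 34.56 × 24/36 ≈ 23.04 kt.
23 kt < 30 kt ⇒ not rapid intensification.

23 kt, no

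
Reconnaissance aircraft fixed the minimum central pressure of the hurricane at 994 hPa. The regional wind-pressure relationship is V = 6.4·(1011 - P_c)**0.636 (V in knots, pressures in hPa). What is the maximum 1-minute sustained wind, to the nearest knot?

ΔP = 1011 − 994 = 17 hPa.
17^0.636 ≈ 6.061.
V ≈ 6.4 × 6.061 ≈ 38.8 kt.

39 kt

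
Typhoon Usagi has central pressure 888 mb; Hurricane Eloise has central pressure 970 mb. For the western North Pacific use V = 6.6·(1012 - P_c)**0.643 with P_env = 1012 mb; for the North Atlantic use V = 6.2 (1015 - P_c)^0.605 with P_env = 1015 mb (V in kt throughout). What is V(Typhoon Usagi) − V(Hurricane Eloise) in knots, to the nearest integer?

Typhoon Usagi: ΔP = 124; V ≈ 6.6 × 124^0.643 ≈ 146.42 kt.
Hurricane Eloise: ΔP = 45; V ≈ 6.2 × 45^0.605 ≈ 62.03 kt.
Difference ≈ 146.42 − 62.03 = 84.39 → 84 kt.

84 kt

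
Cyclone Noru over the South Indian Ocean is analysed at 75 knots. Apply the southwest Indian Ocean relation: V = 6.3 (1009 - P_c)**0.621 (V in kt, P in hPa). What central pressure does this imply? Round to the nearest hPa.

955 hPa

ΔP = (V / 6.3)^(1/0.621) = (75/6.3)^1.610.
75/6.3 = 11.905; 11.905^1.610 ≈ 53.98 hPa.
P_c = 1009 − 53.98 = 955.02 ≈ 955 hPa.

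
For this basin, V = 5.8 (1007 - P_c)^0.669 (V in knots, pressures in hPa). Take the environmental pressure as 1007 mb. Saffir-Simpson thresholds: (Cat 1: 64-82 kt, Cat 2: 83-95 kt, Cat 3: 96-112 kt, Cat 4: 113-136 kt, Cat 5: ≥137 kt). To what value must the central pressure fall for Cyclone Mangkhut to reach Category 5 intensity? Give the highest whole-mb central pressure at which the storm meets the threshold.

Category 5 begins at V = 137 kt.
Required ΔP = (137/5.8)^(1/0.669) = 23.621^1.495 ≈ 112.92 mb.
P_c ≤ 1007 − 112.92 = 894.08, so the highest integer P_c is 894 mb.

894 mb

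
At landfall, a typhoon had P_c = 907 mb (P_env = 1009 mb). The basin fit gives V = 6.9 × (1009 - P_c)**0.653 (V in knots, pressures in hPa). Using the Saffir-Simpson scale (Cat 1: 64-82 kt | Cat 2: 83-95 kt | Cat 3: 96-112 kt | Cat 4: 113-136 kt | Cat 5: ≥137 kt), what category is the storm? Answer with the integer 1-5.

5

ΔP = 1009 − 907 = 102 mb.
V ≈ 6.9 × 102^0.653 = 6.9 × 20.49 ≈ 141 kt.
141 kt falls in the Category 5 band.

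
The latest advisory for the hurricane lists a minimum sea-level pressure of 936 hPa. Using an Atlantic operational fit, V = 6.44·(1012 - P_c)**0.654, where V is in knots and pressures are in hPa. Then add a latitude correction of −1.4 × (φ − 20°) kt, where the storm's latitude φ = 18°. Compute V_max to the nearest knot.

ΔP = 1012 − 936 = 76 hPa.
76^0.654 ≈ 16.984.
V ≈ 6.44 × 16.984 ≈ 109.4 kt.
Latitude correction: −1.4 × (18 − 20) = 2.8 kt.
Corrected V ≈ 112.2 kt → 112 kt.

112 kt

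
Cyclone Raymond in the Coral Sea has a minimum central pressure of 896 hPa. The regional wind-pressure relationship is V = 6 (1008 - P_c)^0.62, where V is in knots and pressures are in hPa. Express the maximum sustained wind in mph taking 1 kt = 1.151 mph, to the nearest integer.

ΔP = 1008 − 896 = 112 hPa.
V ≈ 6 × 112^0.62 = 6 × 18.643 ≈ 111.858 kt.
111.858 × 1.151 ≈ 128.75 mph → 129 mph.

129 mph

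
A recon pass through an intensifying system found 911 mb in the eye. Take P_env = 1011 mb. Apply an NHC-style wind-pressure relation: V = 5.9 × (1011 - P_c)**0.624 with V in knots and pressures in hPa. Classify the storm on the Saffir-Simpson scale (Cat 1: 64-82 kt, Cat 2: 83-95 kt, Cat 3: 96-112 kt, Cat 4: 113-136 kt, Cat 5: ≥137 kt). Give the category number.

3

ΔP = 1011 − 911 = 100 mb.
V ≈ 5.9 × 100^0.624 = 5.9 × 17.70 ≈ 104 kt.
104 kt falls in the Category 3 band.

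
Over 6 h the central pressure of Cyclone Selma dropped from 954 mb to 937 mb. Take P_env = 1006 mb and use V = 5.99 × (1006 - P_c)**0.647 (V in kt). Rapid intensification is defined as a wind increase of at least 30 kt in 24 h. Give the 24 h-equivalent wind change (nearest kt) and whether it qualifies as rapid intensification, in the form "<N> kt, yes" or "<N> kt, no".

62 kt, yes

V₁: ΔP = 52, V ≈ 5.99 × 52^0.647 ≈ 77.21 kt.
V₂: ΔP = 69, V ≈ 5.99 × 69^0.647 ≈ 92.72 kt.
ΔV over 6 h = 15.51 kt → 24 h equivalent = 15.51 × 24/6 ≈ 62.04 kt.
62 kt ≥ 30 kt ⇒ rapid intensification.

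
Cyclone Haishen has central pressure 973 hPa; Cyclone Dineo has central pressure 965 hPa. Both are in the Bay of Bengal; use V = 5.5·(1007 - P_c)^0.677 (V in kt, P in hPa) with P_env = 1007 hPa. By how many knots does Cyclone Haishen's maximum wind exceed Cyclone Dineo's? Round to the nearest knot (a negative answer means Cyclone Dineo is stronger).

-9 kt

Cyclone Haishen: ΔP = 34; V ≈ 5.5 × 34^0.677 ≈ 59.87 kt.
Cyclone Dineo: ΔP = 42; V ≈ 5.5 × 42^0.677 ≈ 69.07 kt.
Difference ≈ 59.87 − 69.07 = -9.20 → -9 kt.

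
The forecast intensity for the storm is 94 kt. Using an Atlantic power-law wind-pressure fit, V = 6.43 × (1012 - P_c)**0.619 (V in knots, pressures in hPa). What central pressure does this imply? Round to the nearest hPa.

936 hPa

ΔP = (V / 6.43)^(1/0.619) = (94/6.43)^1.616.
94/6.43 = 14.619; 14.619^1.616 ≈ 76.20 hPa.
P_c = 1012 − 76.20 = 935.80 ≈ 936 hPa.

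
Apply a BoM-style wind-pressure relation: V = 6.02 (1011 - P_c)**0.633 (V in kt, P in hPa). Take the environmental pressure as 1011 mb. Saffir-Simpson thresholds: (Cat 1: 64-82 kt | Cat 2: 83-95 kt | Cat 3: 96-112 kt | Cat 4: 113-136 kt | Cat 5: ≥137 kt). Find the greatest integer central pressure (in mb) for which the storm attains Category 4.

908 mb

Category 4 begins at V = 113 kt.
Required ΔP = (113/6.02)^(1/0.633) = 18.771^1.580 ≈ 102.76 mb.
P_c ≤ 1011 − 102.76 = 908.24, so the highest integer P_c is 908 mb.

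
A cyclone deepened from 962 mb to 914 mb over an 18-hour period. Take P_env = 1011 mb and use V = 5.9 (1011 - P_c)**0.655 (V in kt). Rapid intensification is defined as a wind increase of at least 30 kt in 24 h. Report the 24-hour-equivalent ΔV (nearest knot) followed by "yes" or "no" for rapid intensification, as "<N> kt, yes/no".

V₁: ΔP = 49, V ≈ 5.9 × 49^0.655 ≈ 75.50 kt.
V₂: ΔP = 97, V ≈ 5.9 × 97^0.655 ≈ 118.08 kt.
ΔV over 18 h = 42.58 kt → 24 h equivalent = 42.58 × 24/18 ≈ 56.77 kt.
57 kt ≥ 30 kt ⇒ rapid intensification.

57 kt, yes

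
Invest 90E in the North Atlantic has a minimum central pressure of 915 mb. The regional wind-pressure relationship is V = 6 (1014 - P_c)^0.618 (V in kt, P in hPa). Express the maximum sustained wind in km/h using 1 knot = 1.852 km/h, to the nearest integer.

ΔP = 1014 − 915 = 99 mb.
V ≈ 6 × 99^0.618 = 6 × 17.112 ≈ 102.672 kt.
102.672 × 1.852 ≈ 190.15 km/h → 190 km/h.

190 km/h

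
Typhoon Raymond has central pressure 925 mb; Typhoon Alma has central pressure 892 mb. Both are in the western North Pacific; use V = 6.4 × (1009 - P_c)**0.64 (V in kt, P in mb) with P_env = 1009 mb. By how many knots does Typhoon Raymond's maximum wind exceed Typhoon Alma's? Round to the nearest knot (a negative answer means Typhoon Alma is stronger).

Typhoon Raymond: ΔP = 84; V ≈ 6.4 × 84^0.64 ≈ 109.07 kt.
Typhoon Alma: ΔP = 117; V ≈ 6.4 × 117^0.64 ≈ 134.84 kt.
Difference ≈ 109.07 − 134.84 = -25.77 → -26 kt.

-26 kt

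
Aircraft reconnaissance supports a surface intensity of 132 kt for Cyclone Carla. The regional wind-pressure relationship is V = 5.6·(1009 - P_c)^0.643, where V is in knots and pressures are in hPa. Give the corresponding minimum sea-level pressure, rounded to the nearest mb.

ΔP = (V / 5.6)^(1/0.643) = (132/5.6)^1.555.
132/5.6 = 23.571; 23.571^1.555 ≈ 136.25 mb.
P_c = 1009 − 136.25 = 872.75 ≈ 873 mb.

873 mb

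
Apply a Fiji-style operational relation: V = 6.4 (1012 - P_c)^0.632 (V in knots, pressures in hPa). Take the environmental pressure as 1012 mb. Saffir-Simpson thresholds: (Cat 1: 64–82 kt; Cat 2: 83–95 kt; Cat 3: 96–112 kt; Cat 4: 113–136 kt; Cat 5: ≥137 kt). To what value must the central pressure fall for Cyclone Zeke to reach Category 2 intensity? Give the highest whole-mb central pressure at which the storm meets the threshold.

954 mb

Category 2 begins at V = 83 kt.
Required ΔP = (83/6.4)^(1/0.632) = 12.969^1.582 ≈ 57.67 mb.
P_c ≤ 1012 − 57.67 = 954.33, so the highest integer P_c is 954 mb.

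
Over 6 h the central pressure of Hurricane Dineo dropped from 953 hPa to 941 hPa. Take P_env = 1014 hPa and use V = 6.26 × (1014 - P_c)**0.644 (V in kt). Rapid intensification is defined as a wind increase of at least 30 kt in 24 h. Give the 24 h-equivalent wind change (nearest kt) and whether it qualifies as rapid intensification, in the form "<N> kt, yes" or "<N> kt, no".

V₁: ΔP = 61, V ≈ 6.26 × 61^0.644 ≈ 88.37 kt.
V₂: ΔP = 73, V ≈ 6.26 × 73^0.644 ≈ 99.21 kt.
ΔV over 6 h = 10.84 kt → 24 h equivalent = 10.84 × 24/6 ≈ 43.36 kt.
43 kt ≥ 30 kt ⇒ rapid intensification.

43 kt, yes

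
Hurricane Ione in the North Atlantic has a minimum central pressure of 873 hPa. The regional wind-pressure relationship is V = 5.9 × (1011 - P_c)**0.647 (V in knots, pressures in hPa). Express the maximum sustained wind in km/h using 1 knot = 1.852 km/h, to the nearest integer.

ΔP = 1011 − 873 = 138 hPa.
V ≈ 5.9 × 138^0.647 = 5.9 × 24.238 ≈ 143.006 kt.
143.006 × 1.852 ≈ 264.85 km/h → 265 km/h.

265 km/h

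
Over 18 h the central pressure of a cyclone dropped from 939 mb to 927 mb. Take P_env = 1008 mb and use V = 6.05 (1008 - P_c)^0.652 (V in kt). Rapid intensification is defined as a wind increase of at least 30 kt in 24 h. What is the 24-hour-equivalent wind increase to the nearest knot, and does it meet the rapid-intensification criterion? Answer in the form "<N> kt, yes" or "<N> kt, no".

V₁: ΔP = 69, V ≈ 6.05 × 69^0.652 ≈ 95.65 kt.
V₂: ΔP = 81, V ≈ 6.05 × 81^0.652 ≈ 106.19 kt.
ΔV over 18 h = 10.54 kt → 24 h equivalent = 10.54 × 24/18 ≈ 14.05 kt.
14 kt < 30 kt ⇒ not rapid intensification.

14 kt, no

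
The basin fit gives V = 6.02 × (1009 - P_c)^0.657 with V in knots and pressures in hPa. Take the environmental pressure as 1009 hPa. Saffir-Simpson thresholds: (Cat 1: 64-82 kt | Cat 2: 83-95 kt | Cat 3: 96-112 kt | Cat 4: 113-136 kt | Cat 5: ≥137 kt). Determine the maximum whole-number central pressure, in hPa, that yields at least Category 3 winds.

941 hPa

Category 3 begins at V = 96 kt.
Required ΔP = (96/6.02)^(1/0.657) = 15.947^1.522 ≈ 67.69 hPa.
P_c ≤ 1009 − 67.69 = 941.31, so the highest integer P_c is 941 hPa.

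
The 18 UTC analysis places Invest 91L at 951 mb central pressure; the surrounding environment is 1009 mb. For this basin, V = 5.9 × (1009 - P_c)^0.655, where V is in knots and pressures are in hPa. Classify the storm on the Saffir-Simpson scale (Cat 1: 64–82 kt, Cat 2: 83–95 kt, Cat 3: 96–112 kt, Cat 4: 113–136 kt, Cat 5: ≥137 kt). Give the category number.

2

ΔP = 1009 − 951 = 58 mb.
V ≈ 5.9 × 58^0.655 = 5.9 × 14.29 ≈ 84 kt.
84 kt falls in the Category 2 band.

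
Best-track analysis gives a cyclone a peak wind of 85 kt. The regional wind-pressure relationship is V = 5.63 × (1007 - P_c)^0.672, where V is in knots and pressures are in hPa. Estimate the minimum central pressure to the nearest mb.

ΔP = (V / 5.63)^(1/0.672) = (85/5.63)^1.488.
85/5.63 = 15.098; 15.098^1.488 ≈ 56.80 mb.
P_c = 1007 − 56.80 = 950.20 ≈ 950 mb.

950 mb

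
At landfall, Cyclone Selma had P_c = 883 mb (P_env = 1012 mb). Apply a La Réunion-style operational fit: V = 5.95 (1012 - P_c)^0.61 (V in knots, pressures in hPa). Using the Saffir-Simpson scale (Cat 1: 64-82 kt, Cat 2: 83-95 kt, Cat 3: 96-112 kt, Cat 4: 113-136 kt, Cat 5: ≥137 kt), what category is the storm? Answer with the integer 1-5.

ΔP = 1012 − 883 = 129 mb.
V ≈ 5.95 × 129^0.61 = 5.95 × 19.38 ≈ 115 kt.
115 kt falls in the Category 4 band.

4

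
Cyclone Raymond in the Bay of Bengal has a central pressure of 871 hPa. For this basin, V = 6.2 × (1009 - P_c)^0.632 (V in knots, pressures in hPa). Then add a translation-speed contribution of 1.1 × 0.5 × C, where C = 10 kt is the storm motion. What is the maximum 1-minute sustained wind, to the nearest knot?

ΔP = 1009 − 871 = 138 hPa.
138^0.632 ≈ 22.511.
V ≈ 6.2 × 22.511 ≈ 139.6 kt.
Translation term: 1.1 × 0.5 × 10 = 5.5 kt.
Corrected V ≈ 145.1 kt → 145 kt.

145 kt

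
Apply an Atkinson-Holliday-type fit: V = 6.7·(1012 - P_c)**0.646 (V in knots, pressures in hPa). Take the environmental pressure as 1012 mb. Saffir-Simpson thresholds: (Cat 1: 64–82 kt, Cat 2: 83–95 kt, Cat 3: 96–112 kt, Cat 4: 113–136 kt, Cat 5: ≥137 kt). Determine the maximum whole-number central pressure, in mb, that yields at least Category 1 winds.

979 mb

Category 1 begins at V = 64 kt.
Required ΔP = (64/6.7)^(1/0.646) = 9.552^1.548 ≈ 32.90 mb.
P_c ≤ 1012 − 32.90 = 979.10, so the highest integer P_c is 979 mb.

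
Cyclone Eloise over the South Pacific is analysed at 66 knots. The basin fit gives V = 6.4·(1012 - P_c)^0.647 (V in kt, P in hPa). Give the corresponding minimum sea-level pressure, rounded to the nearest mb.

975 mb

ΔP = (V / 6.4)^(1/0.647) = (66/6.4)^1.546.
66/6.4 = 10.312; 10.312^1.546 ≈ 36.83 mb.
P_c = 1012 − 36.83 = 975.17 ≈ 975 mb.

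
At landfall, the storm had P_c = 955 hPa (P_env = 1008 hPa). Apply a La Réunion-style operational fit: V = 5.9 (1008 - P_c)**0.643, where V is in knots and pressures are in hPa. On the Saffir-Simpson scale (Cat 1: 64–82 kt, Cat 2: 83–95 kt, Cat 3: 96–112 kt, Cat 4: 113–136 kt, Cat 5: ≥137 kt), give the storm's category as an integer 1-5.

1

ΔP = 1008 − 955 = 53 hPa.
V ≈ 5.9 × 53^0.643 = 5.9 × 12.84 ≈ 76 kt.
76 kt falls in the Category 1 band.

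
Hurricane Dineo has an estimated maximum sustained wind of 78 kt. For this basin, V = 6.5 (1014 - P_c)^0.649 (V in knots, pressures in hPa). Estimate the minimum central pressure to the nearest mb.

968 mb

ΔP = (V / 6.5)^(1/0.649) = (78/6.5)^1.541.
78/6.5 = 12.000; 12.000^1.541 ≈ 46.01 mb.
P_c = 1014 − 46.01 = 967.99 ≈ 968 mb.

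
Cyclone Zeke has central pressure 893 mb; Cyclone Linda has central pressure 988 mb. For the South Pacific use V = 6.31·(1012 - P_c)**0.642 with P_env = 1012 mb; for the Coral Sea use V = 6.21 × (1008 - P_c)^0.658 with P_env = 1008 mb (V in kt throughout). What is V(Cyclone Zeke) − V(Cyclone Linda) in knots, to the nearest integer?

Cyclone Zeke: ΔP = 119; V ≈ 6.31 × 119^0.642 ≈ 135.68 kt.
Cyclone Linda: ΔP = 20; V ≈ 6.21 × 20^0.658 ≈ 44.58 kt.
Difference ≈ 135.68 − 44.58 = 91.10 → 91 kt.

91 kt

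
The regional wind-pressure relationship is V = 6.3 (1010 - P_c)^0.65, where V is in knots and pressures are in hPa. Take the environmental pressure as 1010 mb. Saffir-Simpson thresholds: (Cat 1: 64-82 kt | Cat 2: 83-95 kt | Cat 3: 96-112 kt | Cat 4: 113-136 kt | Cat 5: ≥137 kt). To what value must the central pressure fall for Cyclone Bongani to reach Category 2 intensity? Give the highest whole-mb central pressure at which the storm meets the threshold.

957 mb

Category 2 begins at V = 83 kt.
Required ΔP = (83/6.3)^(1/0.65) = 13.175^1.538 ≈ 52.80 mb.
P_c ≤ 1010 − 52.80 = 957.20, so the highest integer P_c is 957 mb.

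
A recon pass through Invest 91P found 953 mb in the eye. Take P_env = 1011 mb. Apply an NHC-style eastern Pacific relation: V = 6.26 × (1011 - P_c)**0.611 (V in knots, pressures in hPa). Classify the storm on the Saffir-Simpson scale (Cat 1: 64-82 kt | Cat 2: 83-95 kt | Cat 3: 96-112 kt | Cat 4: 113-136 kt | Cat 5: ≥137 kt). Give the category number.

1

ΔP = 1011 − 953 = 58 mb.
V ≈ 6.26 × 58^0.611 = 6.26 × 11.95 ≈ 75 kt.
75 kt falls in the Category 1 band.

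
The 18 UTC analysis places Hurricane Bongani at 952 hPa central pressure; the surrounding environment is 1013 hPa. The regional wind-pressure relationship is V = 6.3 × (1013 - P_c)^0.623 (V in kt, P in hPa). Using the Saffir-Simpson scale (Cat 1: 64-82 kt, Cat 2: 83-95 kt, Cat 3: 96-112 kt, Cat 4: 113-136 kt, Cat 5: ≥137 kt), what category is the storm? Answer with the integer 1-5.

ΔP = 1013 − 952 = 61 hPa.
V ≈ 6.3 × 61^0.623 = 6.3 × 12.95 ≈ 82 kt.
82 kt falls in the Category 1 band.

1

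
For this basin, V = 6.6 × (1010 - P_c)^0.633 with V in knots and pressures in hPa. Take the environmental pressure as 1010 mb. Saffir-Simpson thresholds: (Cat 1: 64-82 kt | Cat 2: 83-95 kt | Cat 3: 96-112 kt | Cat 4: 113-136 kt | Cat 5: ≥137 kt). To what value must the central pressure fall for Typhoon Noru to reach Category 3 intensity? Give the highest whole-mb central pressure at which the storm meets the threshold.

941 mb

Category 3 begins at V = 96 kt.
Required ΔP = (96/6.6)^(1/0.633) = 14.545^1.580 ≈ 68.68 mb.
P_c ≤ 1010 − 68.68 = 941.32, so the highest integer P_c is 941 mb.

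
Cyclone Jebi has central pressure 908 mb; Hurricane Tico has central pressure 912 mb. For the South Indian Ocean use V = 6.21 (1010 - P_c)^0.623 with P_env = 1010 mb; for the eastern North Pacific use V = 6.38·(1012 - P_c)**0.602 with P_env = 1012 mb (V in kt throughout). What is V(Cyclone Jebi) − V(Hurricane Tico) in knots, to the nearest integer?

Cyclone Jebi: ΔP = 102; V ≈ 6.21 × 102^0.623 ≈ 110.78 kt.
Hurricane Tico: ΔP = 100; V ≈ 6.38 × 100^0.602 ≈ 102.05 kt.
Difference ≈ 110.78 − 102.05 = 8.73 → 9 kt.

9 kt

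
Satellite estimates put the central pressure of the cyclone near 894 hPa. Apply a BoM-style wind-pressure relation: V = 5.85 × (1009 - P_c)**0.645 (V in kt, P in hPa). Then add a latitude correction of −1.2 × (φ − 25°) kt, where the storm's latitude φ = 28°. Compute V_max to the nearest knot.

ΔP = 1009 − 894 = 115 hPa.
115^0.645 ≈ 21.338.
V ≈ 5.85 × 21.338 ≈ 124.8 kt.
Latitude correction: −1.2 × (28 − 25) = -3.6 kt.
Corrected V ≈ 121.2 kt → 121 kt.

121 kt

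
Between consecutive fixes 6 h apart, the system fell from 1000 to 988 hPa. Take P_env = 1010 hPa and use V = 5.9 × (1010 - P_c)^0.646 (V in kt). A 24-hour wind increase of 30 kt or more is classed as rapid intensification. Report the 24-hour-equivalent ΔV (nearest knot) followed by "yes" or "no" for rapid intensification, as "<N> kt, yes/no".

V₁: ΔP = 10, V ≈ 5.9 × 10^0.646 ≈ 26.11 kt.
V₂: ΔP = 22, V ≈ 5.9 × 22^0.646 ≈ 43.46 kt.
ΔV over 6 h = 17.35 kt → 24 h equivalent = 17.35 × 24/6 ≈ 69.40 kt.
69 kt ≥ 30 kt ⇒ rapid intensification.

69 kt, yes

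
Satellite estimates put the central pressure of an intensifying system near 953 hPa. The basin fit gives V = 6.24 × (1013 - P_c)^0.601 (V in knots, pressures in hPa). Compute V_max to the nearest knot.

73 kt

ΔP = 1013 − 953 = 60 hPa.
60^0.601 ≈ 11.713.
V ≈ 6.24 × 11.713 ≈ 73.1 kt.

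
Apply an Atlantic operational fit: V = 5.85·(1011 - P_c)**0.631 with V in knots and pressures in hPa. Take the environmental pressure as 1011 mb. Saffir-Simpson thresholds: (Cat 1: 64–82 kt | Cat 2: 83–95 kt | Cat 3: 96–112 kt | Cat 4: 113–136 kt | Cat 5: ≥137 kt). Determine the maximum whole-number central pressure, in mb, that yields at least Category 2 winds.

944 mb

Category 2 begins at V = 83 kt.
Required ΔP = (83/5.85)^(1/0.631) = 14.188^1.585 ≈ 66.92 mb.
P_c ≤ 1011 − 66.92 = 944.08, so the highest integer P_c is 944 mb.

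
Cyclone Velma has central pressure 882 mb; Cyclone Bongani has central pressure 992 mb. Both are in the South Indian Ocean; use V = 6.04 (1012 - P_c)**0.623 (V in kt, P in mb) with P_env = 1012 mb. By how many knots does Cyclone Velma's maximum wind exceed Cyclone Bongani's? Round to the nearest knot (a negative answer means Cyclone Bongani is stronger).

86 kt

Cyclone Velma: ΔP = 130; V ≈ 6.04 × 130^0.623 ≈ 125.32 kt.
Cyclone Bongani: ΔP = 20; V ≈ 6.04 × 20^0.623 ≈ 39.05 kt.
Difference ≈ 125.32 − 39.05 = 86.27 → 86 kt.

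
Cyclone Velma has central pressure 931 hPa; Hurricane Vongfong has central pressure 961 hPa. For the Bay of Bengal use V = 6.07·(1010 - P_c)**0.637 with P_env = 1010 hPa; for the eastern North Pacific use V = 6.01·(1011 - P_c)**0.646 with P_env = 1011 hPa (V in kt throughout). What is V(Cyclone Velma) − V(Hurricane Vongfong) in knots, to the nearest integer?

23 kt

Cyclone Velma: ΔP = 79; V ≈ 6.07 × 79^0.637 ≈ 98.17 kt.
Hurricane Vongfong: ΔP = 50; V ≈ 6.01 × 50^0.646 ≈ 75.23 kt.
Difference ≈ 98.17 − 75.23 = 22.94 → 23 kt.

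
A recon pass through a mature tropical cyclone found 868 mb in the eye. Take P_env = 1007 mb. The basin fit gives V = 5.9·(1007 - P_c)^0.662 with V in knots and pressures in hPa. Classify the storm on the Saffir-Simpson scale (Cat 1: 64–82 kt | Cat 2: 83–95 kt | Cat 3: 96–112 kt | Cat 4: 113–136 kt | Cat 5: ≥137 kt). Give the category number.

5

ΔP = 1007 − 868 = 139 mb.
V ≈ 5.9 × 139^0.662 = 5.9 × 26.22 ≈ 155 kt.
155 kt falls in the Category 5 band.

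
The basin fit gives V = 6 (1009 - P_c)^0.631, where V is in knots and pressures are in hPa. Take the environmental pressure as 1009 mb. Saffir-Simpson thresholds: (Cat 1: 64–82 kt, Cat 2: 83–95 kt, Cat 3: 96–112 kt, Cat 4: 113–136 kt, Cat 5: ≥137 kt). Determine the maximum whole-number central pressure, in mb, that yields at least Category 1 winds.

966 mb

Category 1 begins at V = 64 kt.
Required ΔP = (64/6)^(1/0.631) = 10.667^1.585 ≈ 42.58 mb.
P_c ≤ 1009 − 42.58 = 966.42, so the highest integer P_c is 966 mb.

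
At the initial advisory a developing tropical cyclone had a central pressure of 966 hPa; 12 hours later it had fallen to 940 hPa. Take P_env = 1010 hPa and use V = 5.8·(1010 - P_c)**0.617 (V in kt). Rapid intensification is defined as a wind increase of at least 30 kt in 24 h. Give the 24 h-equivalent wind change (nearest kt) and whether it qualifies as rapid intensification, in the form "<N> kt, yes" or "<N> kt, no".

V₁: ΔP = 44, V ≈ 5.8 × 44^0.617 ≈ 59.90 kt.
V₂: ΔP = 70, V ≈ 5.8 × 70^0.617 ≈ 79.77 kt.
ΔV over 12 h = 19.87 kt → 24 h equivalent = 19.87 × 24/12 ≈ 39.74 kt.
40 kt ≥ 30 kt ⇒ rapid intensification.

40 kt, yes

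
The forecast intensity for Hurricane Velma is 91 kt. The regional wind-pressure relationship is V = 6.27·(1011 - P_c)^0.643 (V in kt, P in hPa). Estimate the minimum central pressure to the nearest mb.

ΔP = (V / 6.27)^(1/0.643) = (91/6.27)^1.555.
91/6.27 = 14.514; 14.514^1.555 ≈ 64.09 mb.
P_c = 1011 − 64.09 = 946.91 ≈ 947 mb.

947 mb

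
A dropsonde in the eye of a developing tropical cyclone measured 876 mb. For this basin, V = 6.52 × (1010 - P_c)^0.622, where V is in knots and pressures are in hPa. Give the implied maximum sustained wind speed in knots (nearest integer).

137 kt

ΔP = 1010 − 876 = 134 mb.
134^0.622 ≈ 21.041.
V ≈ 6.52 × 21.041 ≈ 137.2 kt.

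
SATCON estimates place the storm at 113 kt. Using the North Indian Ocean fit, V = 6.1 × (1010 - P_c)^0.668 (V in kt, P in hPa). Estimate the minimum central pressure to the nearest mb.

ΔP = (V / 6.1)^(1/0.668) = (113/6.1)^1.497.
113/6.1 = 18.525; 18.525^1.497 ≈ 79.04 mb.
P_c = 1010 − 79.04 = 930.96 ≈ 931 mb.

931 mb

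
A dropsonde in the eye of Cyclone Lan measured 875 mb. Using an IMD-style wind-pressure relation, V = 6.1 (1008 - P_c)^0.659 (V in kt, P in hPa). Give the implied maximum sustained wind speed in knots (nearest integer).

ΔP = 1008 − 875 = 133 mb.
133^0.659 ≈ 25.097.
V ≈ 6.1 × 25.097 ≈ 153.1 kt.

153 kt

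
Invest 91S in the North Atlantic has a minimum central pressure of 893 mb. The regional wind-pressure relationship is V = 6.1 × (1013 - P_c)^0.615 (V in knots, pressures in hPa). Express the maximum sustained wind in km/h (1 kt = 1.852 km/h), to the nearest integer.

ΔP = 1013 − 893 = 120 mb.
V ≈ 6.1 × 120^0.615 = 6.1 × 18.998 ≈ 115.885 kt.
115.885 × 1.852 ≈ 214.62 km/h → 215 km/h.

215 km/h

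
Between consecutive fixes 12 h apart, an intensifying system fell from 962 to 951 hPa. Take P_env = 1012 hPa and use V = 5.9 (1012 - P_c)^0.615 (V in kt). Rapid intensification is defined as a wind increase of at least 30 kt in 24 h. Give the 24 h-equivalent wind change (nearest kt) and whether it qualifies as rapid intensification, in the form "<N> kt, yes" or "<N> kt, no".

17 kt, no

V₁: ΔP = 50, V ≈ 5.9 × 50^0.615 ≈ 65.42 kt.
V₂: ΔP = 61, V ≈ 5.9 × 61^0.615 ≈ 73.93 kt.
ΔV over 12 h = 8.51 kt → 24 h equivalent = 8.51 × 24/12 ≈ 17.02 kt.
17 kt < 30 kt ⇒ not rapid intensification.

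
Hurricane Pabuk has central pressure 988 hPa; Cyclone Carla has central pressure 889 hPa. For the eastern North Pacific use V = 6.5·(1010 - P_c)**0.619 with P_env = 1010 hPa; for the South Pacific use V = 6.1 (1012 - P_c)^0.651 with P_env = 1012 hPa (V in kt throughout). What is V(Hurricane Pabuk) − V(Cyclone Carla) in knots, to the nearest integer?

-96 kt

Hurricane Pabuk: ΔP = 22; V ≈ 6.5 × 22^0.619 ≈ 44.04 kt.
Cyclone Carla: ΔP = 123; V ≈ 6.1 × 123^0.651 ≈ 139.91 kt.
Difference ≈ 44.04 − 139.91 = -95.87 → -96 kt.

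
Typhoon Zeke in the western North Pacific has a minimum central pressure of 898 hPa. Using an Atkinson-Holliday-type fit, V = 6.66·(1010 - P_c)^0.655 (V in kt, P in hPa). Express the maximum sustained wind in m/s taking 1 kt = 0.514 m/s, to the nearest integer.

75 m/s

ΔP = 1010 − 898 = 112 hPa.
V ≈ 6.66 × 112^0.655 = 6.66 × 21.991 ≈ 146.458 kt.
146.458 × 0.514 ≈ 75.28 m/s → 75 m/s.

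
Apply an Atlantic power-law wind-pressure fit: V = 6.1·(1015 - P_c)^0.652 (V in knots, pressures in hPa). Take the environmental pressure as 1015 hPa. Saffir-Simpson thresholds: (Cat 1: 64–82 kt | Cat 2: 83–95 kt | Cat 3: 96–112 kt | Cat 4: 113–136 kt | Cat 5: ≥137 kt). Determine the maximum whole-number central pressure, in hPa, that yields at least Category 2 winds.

960 hPa

Category 2 begins at V = 83 kt.
Required ΔP = (83/6.1)^(1/0.652) = 13.607^1.534 ≈ 54.81 hPa.
P_c ≤ 1015 − 54.81 = 960.19, so the highest integer P_c is 960 hPa.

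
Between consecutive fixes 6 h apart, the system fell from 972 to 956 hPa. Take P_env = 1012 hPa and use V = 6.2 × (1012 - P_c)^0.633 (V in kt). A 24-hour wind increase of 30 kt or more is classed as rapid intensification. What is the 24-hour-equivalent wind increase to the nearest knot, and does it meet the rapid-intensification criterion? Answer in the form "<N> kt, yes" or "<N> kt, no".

61 kt, yes

V₁: ΔP = 40, V ≈ 6.2 × 40^0.633 ≈ 64.05 kt.
V₂: ΔP = 56, V ≈ 6.2 × 56^0.633 ≈ 79.25 kt.
ΔV over 6 h = 15.20 kt → 24 h equivalent = 15.20 × 24/6 ≈ 60.80 kt.
61 kt ≥ 30 kt ⇒ rapid intensification.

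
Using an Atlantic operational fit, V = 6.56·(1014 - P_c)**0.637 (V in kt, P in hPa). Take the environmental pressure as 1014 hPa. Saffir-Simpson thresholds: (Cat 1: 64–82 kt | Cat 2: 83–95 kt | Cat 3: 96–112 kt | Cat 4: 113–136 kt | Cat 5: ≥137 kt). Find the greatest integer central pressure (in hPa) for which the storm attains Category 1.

978 hPa

Category 1 begins at V = 64 kt.
Required ΔP = (64/6.56)^(1/0.637) = 9.756^1.570 ≈ 35.73 hPa.
P_c ≤ 1014 − 35.73 = 978.27, so the highest integer P_c is 978 hPa.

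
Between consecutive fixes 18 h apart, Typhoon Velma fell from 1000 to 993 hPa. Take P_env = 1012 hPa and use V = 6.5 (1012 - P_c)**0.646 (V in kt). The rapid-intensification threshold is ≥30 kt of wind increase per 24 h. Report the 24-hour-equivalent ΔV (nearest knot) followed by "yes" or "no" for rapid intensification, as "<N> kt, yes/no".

15 kt, no

V₁: ΔP = 12, V ≈ 6.5 × 12^0.646 ≈ 32.36 kt.
V₂: ΔP = 19, V ≈ 6.5 × 19^0.646 ≈ 43.55 kt.
ΔV over 18 h = 11.19 kt → 24 h equivalent = 11.19 × 24/18 ≈ 14.92 kt.
15 kt < 30 kt ⇒ not rapid intensification.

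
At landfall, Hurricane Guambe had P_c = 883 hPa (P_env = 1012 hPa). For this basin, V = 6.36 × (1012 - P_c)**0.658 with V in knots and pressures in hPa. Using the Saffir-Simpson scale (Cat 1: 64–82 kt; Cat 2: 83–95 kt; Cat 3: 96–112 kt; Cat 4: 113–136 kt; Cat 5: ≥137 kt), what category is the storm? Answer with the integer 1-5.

5

ΔP = 1012 − 883 = 129 hPa.
V ≈ 6.36 × 129^0.658 = 6.36 × 24.48 ≈ 156 kt.
156 kt falls in the Category 5 band.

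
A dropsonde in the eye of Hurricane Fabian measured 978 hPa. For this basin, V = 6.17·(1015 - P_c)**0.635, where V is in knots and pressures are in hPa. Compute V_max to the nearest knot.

ΔP = 1015 − 978 = 37 hPa.
37^0.635 ≈ 9.904.
V ≈ 6.17 × 9.904 ≈ 61.1 kt.

61 kt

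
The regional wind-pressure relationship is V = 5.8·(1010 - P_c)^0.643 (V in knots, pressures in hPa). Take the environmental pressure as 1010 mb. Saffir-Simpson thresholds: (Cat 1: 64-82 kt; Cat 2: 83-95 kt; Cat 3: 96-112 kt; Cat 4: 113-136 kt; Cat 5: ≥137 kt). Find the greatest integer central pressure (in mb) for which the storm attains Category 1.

Category 1 begins at V = 64 kt.
Required ΔP = (64/5.8)^(1/0.643) = 11.034^1.555 ≈ 41.85 mb.
P_c ≤ 1010 − 41.85 = 968.15, so the highest integer P_c is 968 mb.

968 mb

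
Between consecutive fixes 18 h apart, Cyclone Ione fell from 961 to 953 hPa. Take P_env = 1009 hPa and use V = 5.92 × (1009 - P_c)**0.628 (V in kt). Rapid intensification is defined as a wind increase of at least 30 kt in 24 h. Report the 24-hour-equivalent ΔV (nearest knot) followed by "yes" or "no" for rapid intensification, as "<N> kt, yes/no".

9 kt, no

V₁: ΔP = 48, V ≈ 5.92 × 48^0.628 ≈ 67.32 kt.
V₂: ΔP = 56, V ≈ 5.92 × 56^0.628 ≈ 74.16 kt.
ΔV over 18 h = 6.84 kt → 24 h equivalent = 6.84 × 24/18 ≈ 9.12 kt.
9 kt < 30 kt ⇒ not rapid intensification.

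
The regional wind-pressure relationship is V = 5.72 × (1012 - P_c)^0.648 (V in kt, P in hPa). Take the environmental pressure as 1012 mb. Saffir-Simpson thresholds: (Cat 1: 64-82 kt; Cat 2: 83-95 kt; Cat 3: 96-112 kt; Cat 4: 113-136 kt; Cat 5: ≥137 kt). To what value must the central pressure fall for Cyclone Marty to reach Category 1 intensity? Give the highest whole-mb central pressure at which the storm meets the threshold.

Category 1 begins at V = 64 kt.
Required ΔP = (64/5.72)^(1/0.648) = 11.189^1.543 ≈ 41.54 mb.
P_c ≤ 1012 − 41.54 = 970.46, so the highest integer P_c is 970 mb.

970 mb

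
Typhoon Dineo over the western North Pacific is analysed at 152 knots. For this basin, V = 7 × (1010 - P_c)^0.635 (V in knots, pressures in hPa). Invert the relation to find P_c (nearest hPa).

883 hPa

ΔP = (V / 7)^(1/0.635) = (152/7)^1.575.
152/7 = 21.714; 21.714^1.575 ≈ 127.38 hPa.
P_c = 1010 − 127.38 = 882.62 ≈ 883 hPa.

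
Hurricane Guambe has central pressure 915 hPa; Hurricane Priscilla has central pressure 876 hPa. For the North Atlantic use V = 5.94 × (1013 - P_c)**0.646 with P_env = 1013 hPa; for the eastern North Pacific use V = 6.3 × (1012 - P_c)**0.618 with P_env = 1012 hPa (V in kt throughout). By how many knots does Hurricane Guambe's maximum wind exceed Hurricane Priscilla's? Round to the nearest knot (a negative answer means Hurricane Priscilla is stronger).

-16 kt

Hurricane Guambe: ΔP = 98; V ≈ 5.94 × 98^0.646 ≈ 114.85 kt.
Hurricane Priscilla: ΔP = 136; V ≈ 6.3 × 136^0.618 ≈ 131.18 kt.
Difference ≈ 114.85 − 131.18 = -16.33 → -16 kt.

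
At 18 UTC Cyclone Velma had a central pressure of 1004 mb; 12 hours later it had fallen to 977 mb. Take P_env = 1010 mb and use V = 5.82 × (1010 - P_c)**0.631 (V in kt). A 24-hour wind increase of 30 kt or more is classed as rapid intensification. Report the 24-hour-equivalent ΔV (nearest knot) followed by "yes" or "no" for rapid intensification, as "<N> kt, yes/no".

70 kt, yes

V₁: ΔP = 6, V ≈ 5.82 × 6^0.631 ≈ 18.03 kt.
V₂: ΔP = 33, V ≈ 5.82 × 33^0.631 ≈ 52.86 kt.
ΔV over 12 h = 34.83 kt → 24 h equivalent = 34.83 × 24/12 ≈ 69.66 kt.
70 kt ≥ 30 kt ⇒ rapid intensification.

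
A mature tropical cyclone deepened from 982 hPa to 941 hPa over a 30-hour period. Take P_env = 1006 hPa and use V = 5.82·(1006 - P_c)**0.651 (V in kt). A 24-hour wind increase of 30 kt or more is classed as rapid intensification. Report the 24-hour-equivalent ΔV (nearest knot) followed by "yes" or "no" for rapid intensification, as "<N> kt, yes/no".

V₁: ΔP = 24, V ≈ 5.82 × 24^0.651 ≈ 46.07 kt.
V₂: ΔP = 65, V ≈ 5.82 × 65^0.651 ≈ 88.13 kt.
ΔV over 30 h = 42.06 kt → 24 h equivalent = 42.06 × 24/30 ≈ 33.65 kt.
34 kt ≥ 30 kt ⇒ rapid intensification.

34 kt, yes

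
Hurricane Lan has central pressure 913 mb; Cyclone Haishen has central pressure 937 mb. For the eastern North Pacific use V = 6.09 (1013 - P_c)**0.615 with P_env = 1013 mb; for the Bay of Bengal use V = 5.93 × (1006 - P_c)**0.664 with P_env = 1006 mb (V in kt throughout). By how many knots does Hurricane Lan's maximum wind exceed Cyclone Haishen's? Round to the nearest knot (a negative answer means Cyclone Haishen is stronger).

Hurricane Lan: ΔP = 100; V ≈ 6.09 × 100^0.615 ≈ 103.42 kt.
Cyclone Haishen: ΔP = 69; V ≈ 5.93 × 69^0.664 ≈ 98.64 kt.
Difference ≈ 103.42 − 98.64 = 4.78 → 5 kt.

5 kt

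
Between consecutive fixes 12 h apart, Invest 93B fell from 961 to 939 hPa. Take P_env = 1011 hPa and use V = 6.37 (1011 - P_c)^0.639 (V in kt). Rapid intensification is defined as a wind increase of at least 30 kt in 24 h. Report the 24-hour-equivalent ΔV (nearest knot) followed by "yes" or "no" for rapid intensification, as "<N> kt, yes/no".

V₁: ΔP = 50, V ≈ 6.37 × 50^0.639 ≈ 77.59 kt.
V₂: ΔP = 72, V ≈ 6.37 × 72^0.639 ≈ 97.94 kt.
ΔV over 12 h = 20.35 kt → 24 h equivalent = 20.35 × 24/12 ≈ 40.70 kt.
41 kt ≥ 30 kt ⇒ rapid intensification.

41 kt, yes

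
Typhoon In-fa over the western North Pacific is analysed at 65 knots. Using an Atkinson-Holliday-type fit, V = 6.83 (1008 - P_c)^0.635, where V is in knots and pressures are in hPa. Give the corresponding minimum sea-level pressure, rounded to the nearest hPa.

ΔP = (V / 6.83)^(1/0.635) = (65/6.83)^1.575.
65/6.83 = 9.517; 9.517^1.575 ≈ 34.75 hPa.
P_c = 1008 − 34.75 = 973.25 ≈ 973 hPa.

973 hPa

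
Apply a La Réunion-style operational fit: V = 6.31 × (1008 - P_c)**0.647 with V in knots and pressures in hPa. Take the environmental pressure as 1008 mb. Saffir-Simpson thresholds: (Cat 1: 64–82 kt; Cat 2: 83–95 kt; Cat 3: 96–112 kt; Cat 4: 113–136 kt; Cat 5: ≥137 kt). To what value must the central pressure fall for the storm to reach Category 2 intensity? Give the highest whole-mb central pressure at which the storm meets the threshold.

Category 2 begins at V = 83 kt.
Required ΔP = (83/6.31)^(1/0.647) = 13.154^1.546 ≈ 53.65 mb.
P_c ≤ 1008 − 53.65 = 954.35, so the highest integer P_c is 954 mb.

954 mb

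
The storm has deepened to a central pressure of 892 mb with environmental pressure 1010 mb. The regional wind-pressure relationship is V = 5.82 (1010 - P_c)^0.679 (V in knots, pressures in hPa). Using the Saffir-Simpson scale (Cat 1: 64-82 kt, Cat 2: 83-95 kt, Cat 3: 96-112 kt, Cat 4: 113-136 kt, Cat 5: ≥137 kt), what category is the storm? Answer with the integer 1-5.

ΔP = 1010 − 892 = 118 mb.
V ≈ 5.82 × 118^0.679 = 5.82 × 25.52 ≈ 149 kt.
149 kt falls in the Category 5 band.

5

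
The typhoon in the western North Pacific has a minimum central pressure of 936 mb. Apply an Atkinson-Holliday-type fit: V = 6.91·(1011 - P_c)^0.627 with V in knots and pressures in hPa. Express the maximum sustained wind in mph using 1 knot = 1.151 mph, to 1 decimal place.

119.2 mph

ΔP = 1011 − 936 = 75 mb.
V ≈ 6.91 × 75^0.627 = 6.91 × 14.985 ≈ 103.548 kt.
103.548 × 1.151 ≈ 119.18 mph → 119.2 mph.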